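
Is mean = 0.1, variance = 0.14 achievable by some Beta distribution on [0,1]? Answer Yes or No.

The Beta variance bound is σ² < μ(1−μ).
Here μ(1−μ) = 0.1×0.9 = 0.09, and 0.14 ≥ 0.09.

No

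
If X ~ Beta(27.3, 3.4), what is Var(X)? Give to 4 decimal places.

0.0031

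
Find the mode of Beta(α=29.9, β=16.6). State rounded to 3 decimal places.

0.649

The density x^(α−1)(1−x)^(β−1) is maximised at (α−1)/(α+β−2) = 28.9/44.5 = 0.649.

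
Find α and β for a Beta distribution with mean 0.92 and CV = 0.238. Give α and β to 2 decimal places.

α = 0.49, β = 0.04

Var = (CV·μ)² = (0.238×0.92)² = 0.047943.
α+β = μ(1−μ)/Var − 1 = 0.0736/0.047943 − 1 = 0.5351.
Thus α = 0.92·0.5351 = 0.49 and β = 0.08·0.5351 = 0.04.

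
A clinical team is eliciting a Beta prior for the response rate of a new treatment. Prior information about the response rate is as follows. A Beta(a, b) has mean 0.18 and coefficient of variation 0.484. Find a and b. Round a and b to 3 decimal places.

a = 3.320, b = 15.126

σ = CV·μ = 0.484×0.18 = 0.08712, so σ² = 0.007590.
s+1 = μ(1−μ)/σ² = 0.1476/0.007590 = 19.4469, so s = a+b = 18.4469.
a = μs = 3.320, b = (1−μ)s = 15.126.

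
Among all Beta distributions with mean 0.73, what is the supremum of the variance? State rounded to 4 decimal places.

0.1971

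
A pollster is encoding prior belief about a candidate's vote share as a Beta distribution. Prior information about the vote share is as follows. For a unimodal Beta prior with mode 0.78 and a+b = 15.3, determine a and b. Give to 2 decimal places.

a = 11.37, b = 3.93

For a,b>1 the mode is (a−1)/(a+b−2), so a = mode·(κ−2)+1 = 0.78×13.3+1 = 11.37.
And b = (1−mode)·(κ−2)+1 = 0.22×13.3+1 = 3.93.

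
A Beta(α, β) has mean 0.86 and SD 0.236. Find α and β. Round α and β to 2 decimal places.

α = 1.00, β = 0.16

σ² = 0.236² = 0.055696.
With s = α+β, Var = μ(1−μ)/(s+1), so s+1 = (0.86×0.14)/0.055696 = 2.1617 and s = 1.1617.
α = μs = 1.00, β = (1−μ)s = 0.16.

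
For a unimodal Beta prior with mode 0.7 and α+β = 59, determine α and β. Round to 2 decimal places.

α = 40.90, β = 18.10

Since the density peak of Beta(α,β) is at (α−1)/(α+β−2),
α = 1 + 0.7(59−2) = 40.90 and β = 59 − 40.90 = 18.10.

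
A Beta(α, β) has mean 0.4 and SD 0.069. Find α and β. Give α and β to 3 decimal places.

α = 19.764, β = 29.646

Variance = 0.069² = 0.004761. The moment-matching identity α+β = μ(1−μ)/Var − 1 gives
α+β = 0.24/0.004761 − 1 = 49.4096, so α = μ·49.4096 = 19.764 and β = (1−μ)·49.4096 = 29.646.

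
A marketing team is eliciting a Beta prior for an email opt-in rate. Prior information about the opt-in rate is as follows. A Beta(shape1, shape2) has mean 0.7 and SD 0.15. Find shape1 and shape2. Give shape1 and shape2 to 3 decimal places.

Variance = 0.15² = 0.0225. The moment-matching identity shape1+shape2 = μ(1−μ)/Var − 1 gives
shape1+shape2 = 0.21/0.0225 − 1 = 8.3333, so shape1 = μ·8.3333 = 5.833 and shape2 = (1−μ)·8.3333 = 2.500.

shape1 = 5.833, shape2 = 2.500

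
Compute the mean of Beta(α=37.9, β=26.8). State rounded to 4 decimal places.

0.5858

E[X] = α/(α+β) = 37.9/64.7 = 0.5858.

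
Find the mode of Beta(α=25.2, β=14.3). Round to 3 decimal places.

With α,β > 1, mode = (α−1)/(α+β−2) = 24.2/37.5 = 0.645.

0.645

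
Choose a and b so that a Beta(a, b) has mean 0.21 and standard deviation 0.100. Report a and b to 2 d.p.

a = 3.27, b = 12.32

σ² = 0.100² = 0.010000.
With s = a+b, Var = μ(1−μ)/(s+1), so s+1 = (0.21×0.79)/0.010000 = 16.5900 and s = 15.5900.
a = μs = 3.27, b = (1−μ)s = 12.32.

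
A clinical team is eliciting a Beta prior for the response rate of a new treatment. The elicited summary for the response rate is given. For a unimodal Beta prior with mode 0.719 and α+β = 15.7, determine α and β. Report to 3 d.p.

α = 10.850, β = 4.850

Since the density peak of Beta(α,β) is at (α−1)/(α+β−2),
α = 1 + 0.719(15.7−2) = 10.850 and β = 15.7 − 10.850 = 4.850.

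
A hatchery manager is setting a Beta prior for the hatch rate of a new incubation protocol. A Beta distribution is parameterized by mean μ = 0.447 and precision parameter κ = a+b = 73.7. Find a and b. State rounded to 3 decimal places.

Split κ in proportion μ : (1−μ): a = 0.447·73.7 = 32.944, b = 73.7 − 32.944 = 40.756.

a = 32.944, b = 40.756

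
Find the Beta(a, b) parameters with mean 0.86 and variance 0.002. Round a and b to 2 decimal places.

Write ν = a+b; then a = μν and Var = μ(1−μ)/(ν+1).
ν = μ(1−μ)/Var − 1 = 0.1204/0.002 − 1 = 59.2000.
a = 0.86·59.2000 = 50.91, b = 0.14·59.2000 = 8.29.

a = 50.91, b = 8.29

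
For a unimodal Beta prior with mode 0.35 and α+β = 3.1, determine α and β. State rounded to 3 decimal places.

α = 1.385, β = 1.715

Mode = (α−1)/(κ−2) with κ = α+β, so α−1 = 0.35·1.1 = 0.385.
α = 1.385; β = κ − α = 1.715.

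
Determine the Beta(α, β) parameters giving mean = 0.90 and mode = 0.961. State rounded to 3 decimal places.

α = 13.603, β = 1.511

Let s = α+β. Mean gives α = μs = 0.90s; mode gives (α−1)/(s−2) = 0.961.
Substituting: 0.90s − 1 = 0.961(s−2) = 0.961s − 1.922, so -0.061s = -0.922 and s = 15.1148.
Then α = 0.90×15.1148 = 13.603 and β = s−α = 1.511.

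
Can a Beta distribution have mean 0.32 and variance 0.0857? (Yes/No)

Yes

The Beta variance bound is σ² < μ(1−μ).
Here μ(1−μ) = 0.32×0.68 = 0.2176, and 0.0857 < 0.2176.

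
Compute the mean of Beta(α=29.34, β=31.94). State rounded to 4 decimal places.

0.4788

The Beta mean is α/(α+β) = 29.34/(29.34+31.94) = 0.4788.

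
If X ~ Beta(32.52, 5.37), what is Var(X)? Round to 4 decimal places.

0.0031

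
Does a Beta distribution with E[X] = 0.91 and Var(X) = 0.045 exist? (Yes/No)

The Beta variance bound is σ² < μ(1−μ).
Here μ(1−μ) = 0.91×0.09 = 0.0819, and 0.045 < 0.0819.

Yes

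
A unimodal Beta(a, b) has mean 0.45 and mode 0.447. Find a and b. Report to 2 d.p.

a = 15.90, b = 19.43

With s = a+b: μ = a/s and mode = (a−1)/(s−2). Eliminating a = μs,
μs − 1 = m(s−2) ⇒ s(μ−m) = 1−2m ⇒ s = 0.106/0.003 = 35.3333.
So a = μs = 15.90, b = (1−μ)s = 19.43.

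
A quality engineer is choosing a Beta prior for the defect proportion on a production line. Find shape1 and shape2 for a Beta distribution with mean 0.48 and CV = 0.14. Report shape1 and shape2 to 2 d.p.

shape1 = 26.05, shape2 = 28.22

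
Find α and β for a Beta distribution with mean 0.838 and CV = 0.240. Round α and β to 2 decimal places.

α = 1.97, β = 0.38

σ = CV·μ = 0.240×0.838 = 0.20112, so σ² = 0.040449.
s+1 = μ(1−μ)/σ² = 0.135756/0.040449 = 3.3562, so s = α+β = 2.3562.
α = μs = 1.97, β = (1−μ)s = 0.38.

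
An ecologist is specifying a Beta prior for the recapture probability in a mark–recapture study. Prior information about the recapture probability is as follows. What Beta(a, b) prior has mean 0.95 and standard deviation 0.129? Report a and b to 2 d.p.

Variance = 0.129² = 0.016641. The moment-matching identity a+b = μ(1−μ)/Var − 1 gives
a+b = 0.0475/0.016641 − 1 = 1.8544, so a = μ·1.8544 = 1.76 and b = (1−μ)·1.8544 = 0.09.

a = 1.76, b = 0.09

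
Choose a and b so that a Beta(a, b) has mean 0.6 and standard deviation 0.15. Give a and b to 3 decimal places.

First σ² = 0.0225. Setting a = μn, b = (1−μ)n with n = a+b,
μ(1−μ)/(n+1) = 0.0225 ⇒ n+1 = 0.24/0.0225 = 10.6667 ⇒ n = 9.6667.
Hence a = 0.6×9.6667 = 5.800, b = 0.4×9.6667 = 3.867.

a = 5.800, b = 3.867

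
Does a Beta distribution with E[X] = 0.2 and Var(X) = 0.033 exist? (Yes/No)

Yes

For any Beta, Var(X) < E[X]·(1−E[X]).
Here μ(1−μ) = 0.2×0.8 = 0.16, and 0.033 < 0.16.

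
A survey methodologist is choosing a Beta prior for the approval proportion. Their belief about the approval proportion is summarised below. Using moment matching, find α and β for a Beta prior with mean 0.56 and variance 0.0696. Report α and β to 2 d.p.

α = 1.42, β = 1.12

By moment matching, α+β = μ(1−μ)/σ² − 1 = (0.56·0.44)/0.0696 − 1 = 3.5402 − 1 = 2.5402.
Since α/(α+β) = μ, α = 0.56·2.5402 = 1.42 and β = 0.44·2.5402 = 1.12.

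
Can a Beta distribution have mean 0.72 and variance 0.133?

Yes

The Beta variance bound is σ² < μ(1−μ).
Here μ(1−μ) = 0.72×0.28 = 0.2016, and 0.133 < 0.2016.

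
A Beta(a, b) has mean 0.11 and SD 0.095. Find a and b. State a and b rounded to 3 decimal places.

First σ² = 0.009025. Setting a = μn, b = (1−μ)n with n = a+b,
μ(1−μ)/(n+1) = 0.009025 ⇒ n+1 = 0.0979/0.009025 = 10.8476 ⇒ n = 9.8476.
Hence a = 0.11×9.8476 = 1.083, b = 0.89×9.8476 = 8.764.

a = 1.083, b = 8.764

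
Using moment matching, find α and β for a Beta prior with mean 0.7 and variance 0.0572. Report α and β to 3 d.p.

α = 1.870, β = 0.801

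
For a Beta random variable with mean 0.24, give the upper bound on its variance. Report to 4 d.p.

Var = μ(1−μ)/(α+β+1), which approaches μ(1−μ) as α+β → 0.
So the supremum is μ(1−μ) = 0.24×0.76 = 0.1824.

0.1824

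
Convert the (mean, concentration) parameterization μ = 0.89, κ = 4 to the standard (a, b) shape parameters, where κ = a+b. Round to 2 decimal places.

a = 3.56, b = 0.44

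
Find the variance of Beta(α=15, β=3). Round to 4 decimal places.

0.0073

Var = αβ/[(α+β)²(α+β+1)] = (15×3)/(18²×19) = 45/6156 = 0.0073.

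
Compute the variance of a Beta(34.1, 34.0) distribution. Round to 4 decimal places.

μ = 34.1/68.1 = 0.500734; Var = μ(1−μ)/(α+β+1) = 0.2499995/69.1 = 0.0036.

0.0036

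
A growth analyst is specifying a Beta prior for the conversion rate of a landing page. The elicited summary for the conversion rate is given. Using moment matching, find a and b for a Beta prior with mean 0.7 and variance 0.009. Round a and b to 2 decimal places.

Let s = a+b. The Beta variance is μ(1−μ)/(s+1).
So s+1 = μ(1−μ)/σ² = (0.7×0.3)/0.009 = 0.21/0.009 = 23.3333, giving s = 22.3333.
Then a = μs = 0.7×22.3333 = 15.63 and b = (1−μ)s = 0.3×22.3333 = 6.70.

a = 15.63, b = 6.70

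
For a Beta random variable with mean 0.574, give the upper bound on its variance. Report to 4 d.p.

0.2445

Var = μ(1−μ)/(α+β+1), which approaches μ(1−μ) as α+β → 0.
So the supremum is μ(1−μ) = 0.574×0.426 = 0.2445.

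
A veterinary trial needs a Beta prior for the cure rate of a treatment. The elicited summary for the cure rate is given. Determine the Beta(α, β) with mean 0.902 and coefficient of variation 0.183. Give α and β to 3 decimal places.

α = 2.024, β = 0.220

σ = CV·μ = 0.183×0.902 = 0.16507, so σ² = 0.027247.
s+1 = μ(1−μ)/σ² = 0.088396/0.027247 = 3.2443, so s = α+β = 2.2443.
α = μs = 2.024, β = (1−μ)s = 0.220.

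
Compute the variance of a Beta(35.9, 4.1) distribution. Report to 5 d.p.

0.00224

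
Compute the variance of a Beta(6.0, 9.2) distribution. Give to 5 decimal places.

0.01475

α+β = 15.2 and αβ = 55.20, so Var = αβ/[(α+β)²(α+β+1)] = 55.20/3742.848 = 0.01475.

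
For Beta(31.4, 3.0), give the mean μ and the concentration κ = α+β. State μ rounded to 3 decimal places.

κ = α+β = 31.4+3.0 = 34.4; μ = α/κ = 31.4/34.4 = 0.913.

μ = 0.913, κ = 34.4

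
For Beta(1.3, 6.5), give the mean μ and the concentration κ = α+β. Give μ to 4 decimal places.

μ = 0.1667, κ = 7.8

κ = α+β = 1.3+6.5 = 7.8; μ = α/κ = 1.3/7.8 = 0.1667.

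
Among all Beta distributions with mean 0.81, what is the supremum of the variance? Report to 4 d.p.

0.1539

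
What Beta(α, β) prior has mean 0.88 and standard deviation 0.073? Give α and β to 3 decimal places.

First σ² = 0.005329. Setting α = μn, β = (1−μ)n with n = α+β,
μ(1−μ)/(n+1) = 0.005329 ⇒ n+1 = 0.1056/0.005329 = 19.8161 ⇒ n = 18.8161.
Hence α = 0.88×18.8161 = 16.558, β = 0.12×18.8161 = 2.258.

α = 16.558, β = 2.258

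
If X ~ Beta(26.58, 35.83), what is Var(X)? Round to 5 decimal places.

0.00386

α+β = 62.41 and αβ = 952.3614, so Var = αβ/[(α+β)²(α+β+1)] = 952.3614/246982.463621 = 0.00386.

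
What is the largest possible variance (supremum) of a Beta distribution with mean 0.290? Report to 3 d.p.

0.206

For fixed mean μ the Beta variance is μ(1−μ)/(α+β+1), increasing as α+β decreases.
Its least upper bound (not attained) is μ(1−μ) = 0.290·0.710 = 0.206.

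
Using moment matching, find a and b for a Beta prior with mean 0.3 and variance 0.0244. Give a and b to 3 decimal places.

a = 2.282, b = 5.325

Let s = a+b. The Beta variance is μ(1−μ)/(s+1).
So s+1 = μ(1−μ)/σ² = (0.3×0.7)/0.0244 = 0.21/0.0244 = 8.6066, giving s = 7.6066.
Then a = μs = 0.3×7.6066 = 2.282 and b = (1−μ)s = 0.7×7.6066 = 5.325.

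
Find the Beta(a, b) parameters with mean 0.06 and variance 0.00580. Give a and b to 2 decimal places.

Write ν = a+b; then a = μν and Var = μ(1−μ)/(ν+1).
ν = μ(1−μ)/Var − 1 = 0.0564/0.00580 − 1 = 8.7241.
a = 0.06·8.7241 = 0.52, b = 0.94·8.7241 = 8.20.

a = 0.52, b = 8.20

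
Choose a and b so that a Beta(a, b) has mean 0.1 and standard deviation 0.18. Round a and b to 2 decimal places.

a = 0.18, b = 1.60

Variance = 0.18² = 0.0324. The moment-matching identity a+b = μ(1−μ)/Var − 1 gives
a+b = 0.09/0.0324 − 1 = 1.7778, so a = μ·1.7778 = 0.18 and b = (1−μ)·1.7778 = 1.60.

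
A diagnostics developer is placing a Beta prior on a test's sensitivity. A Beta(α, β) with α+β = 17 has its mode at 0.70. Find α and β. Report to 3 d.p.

Since the density peak of Beta(α,β) is at (α−1)/(α+β−2),
α = 1 + 0.70(17−2) = 11.500 and β = 17 − 11.500 = 5.500.

α = 11.500, β = 5.500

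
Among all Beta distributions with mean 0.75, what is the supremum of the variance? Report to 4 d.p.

0.1875

Var = μ(1−μ)/(α+β+1), which approaches μ(1−μ) as α+β → 0.
So the supremum is μ(1−μ) = 0.75×0.25 = 0.1875.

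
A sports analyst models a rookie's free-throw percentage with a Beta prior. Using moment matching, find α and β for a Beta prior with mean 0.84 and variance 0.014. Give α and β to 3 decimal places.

α = 7.224, β = 1.376

Write ν = α+β; then α = μν and Var = μ(1−μ)/(ν+1).
ν = μ(1−μ)/Var − 1 = 0.1344/0.014 − 1 = 8.6000.
α = 0.84·8.6000 = 7.224, β = 0.16·8.6000 = 1.376.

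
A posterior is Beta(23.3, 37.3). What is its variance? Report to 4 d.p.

0.0038

Var = αβ/[(α+β)²(α+β+1)] = (23.3×37.3)/(60.6²×61.6) = 869.09/226217.376 = 0.0038.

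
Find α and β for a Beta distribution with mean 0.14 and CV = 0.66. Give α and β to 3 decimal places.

α = 1.834, β = 11.268

σ = CV·μ = 0.66×0.14 = 0.09240, so σ² = 0.008538.
s+1 = μ(1−μ)/σ² = 0.1204/0.008538 = 14.1021, so s = α+β = 13.1021.
α = μs = 1.834, β = (1−μ)s = 11.268.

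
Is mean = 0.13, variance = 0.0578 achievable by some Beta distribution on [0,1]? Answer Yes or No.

A Beta with mean μ has variance μ(1−μ)/(α+β+1) < μ(1−μ).
Here μ(1−μ) = 0.13×0.87 = 0.1131, and 0.0578 < 0.1131.

Yes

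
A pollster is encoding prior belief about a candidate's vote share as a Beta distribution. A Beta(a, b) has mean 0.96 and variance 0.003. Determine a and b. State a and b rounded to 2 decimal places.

By moment matching, a+b = μ(1−μ)/σ² − 1 = (0.96·0.04)/0.003 − 1 = 12.8000 − 1 = 11.8000.
Since a/(a+b) = μ, a = 0.96·11.8000 = 11.33 and b = 0.04·11.8000 = 0.47.

a = 11.33, b = 0.47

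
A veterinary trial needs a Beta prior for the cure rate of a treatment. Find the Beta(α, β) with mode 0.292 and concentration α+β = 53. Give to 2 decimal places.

For α,β>1 the mode is (α−1)/(α+β−2), so α = mode·(κ−2)+1 = 0.292×51+1 = 15.89.
And β = (1−mode)·(κ−2)+1 = 0.708×51+1 = 37.11.

α = 15.89, β = 37.11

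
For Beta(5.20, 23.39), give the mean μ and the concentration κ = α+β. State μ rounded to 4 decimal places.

μ = 0.1819, κ = 28.59

κ = α+β = 5.20+23.39 = 28.59; μ = α/κ = 5.20/28.59 = 0.1819.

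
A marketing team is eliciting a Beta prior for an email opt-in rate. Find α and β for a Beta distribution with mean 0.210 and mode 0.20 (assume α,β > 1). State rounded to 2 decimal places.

α = 12.60, β = 47.40

Let s = α+β. Mean gives α = μs = 0.210s; mode gives (α−1)/(s−2) = 0.20.
Substituting: 0.210s − 1 = 0.20(s−2) = 0.20s − 0.40, so 0.010s = 0.60 and s = 60.0000.
Then α = 0.210×60.0000 = 12.60 and β = s−α = 47.40.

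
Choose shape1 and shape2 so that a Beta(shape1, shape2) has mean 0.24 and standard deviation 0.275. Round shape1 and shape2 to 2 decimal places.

shape1 = 0.34, shape2 = 1.07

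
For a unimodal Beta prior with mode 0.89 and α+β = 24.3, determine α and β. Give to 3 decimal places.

Since the density peak of Beta(α,β) is at (α−1)/(α+β−2),
α = 1 + 0.89(24.3−2) = 20.847 and β = 24.3 − 20.847 = 3.453.

α = 20.847, β = 3.453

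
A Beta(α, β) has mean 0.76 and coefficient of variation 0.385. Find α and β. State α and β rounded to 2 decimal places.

σ = CV·μ = 0.385×0.76 = 0.29260, so σ² = 0.085615.
s+1 = μ(1−μ)/σ² = 0.1824/0.085615 = 2.1305, so s = α+β = 1.1305.
α = μs = 0.86, β = (1−μ)s = 0.27.

α = 0.86, β = 0.27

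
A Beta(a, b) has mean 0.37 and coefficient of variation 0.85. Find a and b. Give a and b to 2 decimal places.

a = 0.50, b = 0.85

σ = CV·μ = 0.85×0.37 = 0.31450, so σ² = 0.098910.
s+1 = μ(1−μ)/σ² = 0.2331/0.098910 = 2.3567, so s = a+b = 1.3567.
a = μs = 0.50, b = (1−μ)s = 0.85.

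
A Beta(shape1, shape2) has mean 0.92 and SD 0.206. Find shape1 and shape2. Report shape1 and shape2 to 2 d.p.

First σ² = 0.042436. Setting shape1 = μn, shape2 = (1−μ)n with n = shape1+shape2,
μ(1−μ)/(n+1) = 0.042436 ⇒ n+1 = 0.0736/0.042436 = 1.7344 ⇒ n = 0.7344.
Hence shape1 = 0.92×0.7344 = 0.68, shape2 = 0.08×0.7344 = 0.06.

shape1 = 0.68, shape2 = 0.06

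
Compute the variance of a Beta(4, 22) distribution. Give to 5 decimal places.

0.00482

μ = 4/26 = 0.153846; Var = μ(1−μ)/(α+β+1) = 0.1301775/27 = 0.00482.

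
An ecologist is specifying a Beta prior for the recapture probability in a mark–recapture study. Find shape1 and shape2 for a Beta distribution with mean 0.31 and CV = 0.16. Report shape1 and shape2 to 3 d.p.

shape1 = 26.643, shape2 = 59.302

Var = (CV·μ)² = (0.16×0.31)² = 0.002460.
shape1+shape2 = μ(1−μ)/Var − 1 = 0.2139/0.002460 − 1 = 85.9456.
Thus shape1 = 0.31·85.9456 = 26.643 and shape2 = 0.69·85.9456 = 59.302.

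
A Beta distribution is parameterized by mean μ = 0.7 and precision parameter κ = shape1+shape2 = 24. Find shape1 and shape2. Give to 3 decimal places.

Split κ in proportion μ : (1−μ): shape1 = 0.7·24 = 16.800, shape2 = 24 − 16.800 = 7.200.

shape1 = 16.800, shape2 = 7.200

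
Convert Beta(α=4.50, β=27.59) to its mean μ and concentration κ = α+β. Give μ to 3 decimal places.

κ = α+β = 4.50+27.59 = 32.09; μ = α/κ = 4.50/32.09 = 0.140.

μ = 0.140, κ = 32.09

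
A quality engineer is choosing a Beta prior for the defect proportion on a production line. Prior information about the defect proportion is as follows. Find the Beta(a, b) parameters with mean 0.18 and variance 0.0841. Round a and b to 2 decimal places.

a = 0.14, b = 0.62

By moment matching, a+b = μ(1−μ)/σ² − 1 = (0.18·0.82)/0.0841 − 1 = 1.7551 − 1 = 0.7551.
Since a/(a+b) = μ, a = 0.18·0.7551 = 0.14 and b = 0.82·0.7551 = 0.62.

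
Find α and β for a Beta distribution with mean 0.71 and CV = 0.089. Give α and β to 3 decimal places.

α = 35.902, β = 14.664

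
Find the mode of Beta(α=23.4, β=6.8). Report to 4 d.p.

The density x^(α−1)(1−x)^(β−1) is maximised at (α−1)/(α+β−2) = 22.4/28.2 = 0.7943.

0.7943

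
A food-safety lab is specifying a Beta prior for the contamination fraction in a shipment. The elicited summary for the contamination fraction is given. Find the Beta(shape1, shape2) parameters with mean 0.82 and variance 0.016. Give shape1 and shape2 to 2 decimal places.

shape1 = 6.74, shape2 = 1.48

Write ν = shape1+shape2; then shape1 = μν and Var = μ(1−μ)/(ν+1).
ν = μ(1−μ)/Var − 1 = 0.1476/0.016 − 1 = 8.2250.
shape1 = 0.82·8.2250 = 6.74, shape2 = 0.18·8.2250 = 1.48.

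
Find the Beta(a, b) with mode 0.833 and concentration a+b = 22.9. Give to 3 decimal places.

a = 18.410, b = 4.490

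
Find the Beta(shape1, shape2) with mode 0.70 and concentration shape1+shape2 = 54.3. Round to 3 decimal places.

shape1 = 37.610, shape2 = 16.690

For shape1,shape2>1 the mode is (shape1−1)/(shape1+shape2−2), so shape1 = mode·(κ−2)+1 = 0.70×52.3+1 = 37.610.
And shape2 = (1−mode)·(κ−2)+1 = 0.30×52.3+1 = 16.690.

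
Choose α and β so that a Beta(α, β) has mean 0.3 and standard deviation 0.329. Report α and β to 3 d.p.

α = 0.282, β = 0.658

First σ² = 0.108241. Setting α = μn, β = (1−μ)n with n = α+β,
μ(1−μ)/(n+1) = 0.108241 ⇒ n+1 = 0.21/0.108241 = 1.9401 ⇒ n = 0.9401.
Hence α = 0.3×0.9401 = 0.282, β = 0.7×0.9401 = 0.658.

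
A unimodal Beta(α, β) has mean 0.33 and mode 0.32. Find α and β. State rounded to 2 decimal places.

Let s = α+β. Mean gives α = μs = 0.33s; mode gives (α−1)/(s−2) = 0.32.
Substituting: 0.33s − 1 = 0.32(s−2) = 0.32s − 0.64, so 0.01s = 0.36 and s = 36.0000.
Then α = 0.33×36.0000 = 11.88 and β = s−α = 24.12.

α = 11.88, β = 24.12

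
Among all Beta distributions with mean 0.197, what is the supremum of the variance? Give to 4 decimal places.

For fixed mean μ the Beta variance is μ(1−μ)/(α+β+1), increasing as α+β decreases.
Its least upper bound (not attained) is μ(1−μ) = 0.197·0.803 = 0.1582.

0.1582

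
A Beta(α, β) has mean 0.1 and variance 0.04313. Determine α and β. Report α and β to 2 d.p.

α = 0.11, β = 0.98

Write ν = α+β; then α = μν and Var = μ(1−μ)/(ν+1).
ν = μ(1−μ)/Var − 1 = 0.09/0.04313 − 1 = 1.0867.
α = 0.1·1.0867 = 0.11, β = 0.9·1.0867 = 0.98.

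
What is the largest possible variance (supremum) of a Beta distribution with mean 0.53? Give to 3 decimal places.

For fixed mean μ the Beta variance is μ(1−μ)/(α+β+1), increasing as α+β decreases.
Its least upper bound (not attained) is μ(1−μ) = 0.53·0.47 = 0.249.

0.249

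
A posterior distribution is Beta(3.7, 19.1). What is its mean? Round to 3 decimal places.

0.162

E[X] = α/(α+β) = 3.7/22.8 = 0.162.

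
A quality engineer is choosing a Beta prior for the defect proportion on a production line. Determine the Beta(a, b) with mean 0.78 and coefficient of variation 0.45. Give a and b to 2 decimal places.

σ = CV·μ = 0.45×0.78 = 0.35100, so σ² = 0.123201.
s+1 = μ(1−μ)/σ² = 0.1716/0.123201 = 1.3928, so s = a+b = 0.3928.
a = μs = 0.31, b = (1−μ)s = 0.09.

a = 0.31, b = 0.09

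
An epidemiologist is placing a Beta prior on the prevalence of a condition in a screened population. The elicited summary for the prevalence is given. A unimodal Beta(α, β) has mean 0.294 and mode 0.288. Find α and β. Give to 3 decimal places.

α = 20.776, β = 49.891

Let s = α+β. Mean gives α = μs = 0.294s; mode gives (α−1)/(s−2) = 0.288.
Substituting: 0.294s − 1 = 0.288(s−2) = 0.288s − 0.576, so 0.006s = 0.424 and s = 70.6667.
Then α = 0.294×70.6667 = 20.776 and β = s−α = 49.891.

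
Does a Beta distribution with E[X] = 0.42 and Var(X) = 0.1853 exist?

Yes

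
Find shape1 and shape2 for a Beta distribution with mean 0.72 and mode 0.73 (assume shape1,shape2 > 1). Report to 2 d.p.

Let s = shape1+shape2. Mean gives shape1 = μs = 0.72s; mode gives (shape1−1)/(s−2) = 0.73.
Substituting: 0.72s − 1 = 0.73(s−2) = 0.73s − 1.46, so -0.01s = -0.46 and s = 46.0000.
Then shape1 = 0.72×46.0000 = 33.12 and shape2 = s−shape1 = 12.88.

shape1 = 33.12, shape2 = 12.88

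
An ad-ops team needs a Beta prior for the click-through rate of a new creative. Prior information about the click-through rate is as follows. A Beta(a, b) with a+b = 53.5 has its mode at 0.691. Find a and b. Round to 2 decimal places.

a = 36.59, b = 16.91

Mode = (a−1)/(κ−2) with κ = a+b, so a−1 = 0.691·51.5 = 35.59.
a = 36.59; b = κ − a = 16.91.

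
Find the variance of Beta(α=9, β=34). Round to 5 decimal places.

0.00376

Var = αβ/[(α+β)²(α+β+1)] = (9×34)/(43²×44) = 306/81356 = 0.00376.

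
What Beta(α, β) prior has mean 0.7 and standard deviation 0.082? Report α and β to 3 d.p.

First σ² = 0.006724. Setting α = μn, β = (1−μ)n with n = α+β,
μ(1−μ)/(n+1) = 0.006724 ⇒ n+1 = 0.21/0.006724 = 31.2314 ⇒ n = 30.2314.
Hence α = 0.7×30.2314 = 21.162, β = 0.3×30.2314 = 9.069.

α = 21.162, β = 9.069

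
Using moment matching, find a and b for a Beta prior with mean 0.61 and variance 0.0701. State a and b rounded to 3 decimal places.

a = 1.460, b = 0.934

Write ν = a+b; then a = μν and Var = μ(1−μ)/(ν+1).
ν = μ(1−μ)/Var − 1 = 0.2379/0.0701 − 1 = 2.3937.
a = 0.61·2.3937 = 1.460, b = 0.39·2.3937 = 0.934.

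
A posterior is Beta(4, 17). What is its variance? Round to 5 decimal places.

0.00701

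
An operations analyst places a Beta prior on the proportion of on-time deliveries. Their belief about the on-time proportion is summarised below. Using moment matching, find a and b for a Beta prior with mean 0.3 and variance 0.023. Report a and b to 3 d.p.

Let s = a+b. The Beta variance is μ(1−μ)/(s+1).
So s+1 = μ(1−μ)/σ² = (0.3×0.7)/0.023 = 0.21/0.023 = 9.1304, giving s = 8.1304.
Then a = μs = 0.3×8.1304 = 2.439 and b = (1−μ)s = 0.7×8.1304 = 5.691.

a = 2.439, b = 5.691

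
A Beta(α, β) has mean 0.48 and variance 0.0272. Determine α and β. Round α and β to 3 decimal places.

α = 3.925, β = 4.252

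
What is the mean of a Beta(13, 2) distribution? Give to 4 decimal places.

The Beta mean is α/(α+β) = 13/(13+2) = 0.8667.

0.8667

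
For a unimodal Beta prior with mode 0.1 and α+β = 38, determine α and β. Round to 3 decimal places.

α = 4.600, β = 33.400

Mode = (α−1)/(κ−2) with κ = α+β, so α−1 = 0.1·36 = 3.600.
α = 4.600; β = κ − α = 33.400.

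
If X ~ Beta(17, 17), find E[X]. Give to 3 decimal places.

E[X] = α/(α+β) = 17/34 = 0.500.

0.500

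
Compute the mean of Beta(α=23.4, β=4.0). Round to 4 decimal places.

The Beta mean is α/(α+β) = 23.4/(23.4+4.0) = 0.8540.

0.8540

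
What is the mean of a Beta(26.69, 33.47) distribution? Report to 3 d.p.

0.444

E[X] = α/(α+β) = 26.69/60.16 = 0.444.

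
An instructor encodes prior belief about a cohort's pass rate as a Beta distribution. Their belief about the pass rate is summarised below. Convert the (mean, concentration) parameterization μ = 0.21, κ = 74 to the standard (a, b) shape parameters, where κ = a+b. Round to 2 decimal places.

a = 15.54, b = 58.46

Split κ in proportion μ : (1−μ): a = 0.21·74 = 15.54, b = 74 − 15.54 = 58.46.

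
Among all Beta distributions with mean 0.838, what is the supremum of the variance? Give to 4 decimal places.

0.1358

For fixed mean μ the Beta variance is μ(1−μ)/(α+β+1), increasing as α+β decreases.
Its least upper bound (not attained) is μ(1−μ) = 0.838·0.162 = 0.1358.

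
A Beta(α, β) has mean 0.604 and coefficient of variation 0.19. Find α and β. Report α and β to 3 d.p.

Var = (CV·μ)² = (0.19×0.604)² = 0.013170.
α+β = μ(1−μ)/Var − 1 = 0.239184/0.013170 − 1 = 17.1615.
Thus α = 0.604·17.1615 = 10.366 and β = 0.396·17.1615 = 6.796.

α = 10.366, β = 6.796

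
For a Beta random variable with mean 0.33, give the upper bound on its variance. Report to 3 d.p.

For fixed mean μ the Beta variance is μ(1−μ)/(α+β+1), increasing as α+β decreases.
Its least upper bound (not attained) is μ(1−μ) = 0.33·0.67 = 0.221.

0.221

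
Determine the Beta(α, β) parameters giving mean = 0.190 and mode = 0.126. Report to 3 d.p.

With s = α+β: μ = α/s and mode = (α−1)/(s−2). Eliminating α = μs,
μs − 1 = m(s−2) ⇒ s(μ−m) = 1−2m ⇒ s = 0.748/0.064 = 11.6875.
So α = μs = 2.221, β = (1−μ)s = 9.467.

α = 2.221, β = 9.467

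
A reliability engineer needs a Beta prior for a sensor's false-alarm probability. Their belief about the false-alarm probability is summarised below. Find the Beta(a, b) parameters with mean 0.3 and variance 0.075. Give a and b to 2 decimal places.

a = 0.54, b = 1.26

Write ν = a+b; then a = μν and Var = μ(1−μ)/(ν+1).
ν = μ(1−μ)/Var − 1 = 0.21/0.075 − 1 = 1.8000.
a = 0.3·1.8000 = 0.54, b = 0.7·1.8000 = 1.26.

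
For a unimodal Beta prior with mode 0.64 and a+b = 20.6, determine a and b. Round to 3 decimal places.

Since the density peak of Beta(a,b) is at (a−1)/(a+b−2),
a = 1 + 0.64(20.6−2) = 12.904 and b = 20.6 − 12.904 = 7.696.

a = 12.904, b = 7.696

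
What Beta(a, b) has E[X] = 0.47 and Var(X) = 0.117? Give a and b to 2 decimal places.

a = 0.53, b = 0.60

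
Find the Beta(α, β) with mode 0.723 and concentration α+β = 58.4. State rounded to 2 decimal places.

Since the density peak of Beta(α,β) is at (α−1)/(α+β−2),
α = 1 + 0.723(58.4−2) = 41.78 and β = 58.4 − 41.78 = 16.62.

α = 41.78, β = 16.62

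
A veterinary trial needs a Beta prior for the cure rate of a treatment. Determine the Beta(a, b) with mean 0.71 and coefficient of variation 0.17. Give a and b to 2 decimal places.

Var = (CV·μ)² = (0.17×0.71)² = 0.014568.
a+b = μ(1−μ)/Var − 1 = 0.2059/0.014568 − 1 = 13.1332.
Thus a = 0.71·13.1332 = 9.32 and b = 0.29·13.1332 = 3.81.

a = 9.32, b = 3.81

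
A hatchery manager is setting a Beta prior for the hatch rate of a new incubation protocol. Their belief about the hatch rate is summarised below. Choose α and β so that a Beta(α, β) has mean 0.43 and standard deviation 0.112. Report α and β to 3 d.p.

σ² = 0.112² = 0.012544.
With s = α+β, Var = μ(1−μ)/(s+1), so s+1 = (0.43×0.57)/0.012544 = 19.5392 and s = 18.5392.
α = μs = 7.972, β = (1−μ)s = 10.567.

α = 7.972, β = 10.567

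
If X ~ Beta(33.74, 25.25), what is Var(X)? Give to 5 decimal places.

0.00408

μ = 33.74/58.99 = 0.571961; Var = μ(1−μ)/(α+β+1) = 0.2448216/59.99 = 0.00408.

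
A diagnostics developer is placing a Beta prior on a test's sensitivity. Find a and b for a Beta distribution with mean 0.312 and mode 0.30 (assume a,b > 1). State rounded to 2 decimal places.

a = 10.40, b = 22.93

Let s = a+b. Mean gives a = μs = 0.312s; mode gives (a−1)/(s−2) = 0.30.
Substituting: 0.312s − 1 = 0.30(s−2) = 0.30s − 0.60, so 0.012s = 0.40 and s = 33.3333.
Then a = 0.312×33.3333 = 10.40 and b = s−a = 22.93.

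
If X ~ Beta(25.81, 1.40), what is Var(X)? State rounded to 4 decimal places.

0.0017

Var = αβ/[(α+β)²(α+β+1)] = (25.81×1.40)/(27.21²×28.21) = 36.1340/20886.235461 = 0.0017.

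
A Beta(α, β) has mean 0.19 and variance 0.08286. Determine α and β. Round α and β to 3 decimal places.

α = 0.163, β = 0.694

Let s = α+β. The Beta variance is μ(1−μ)/(s+1).
So s+1 = μ(1−μ)/σ² = (0.19×0.81)/0.08286 = 0.1539/0.08286 = 1.8573, giving s = 0.8573.
Then α = μs = 0.19×0.8573 = 0.163 and β = (1−μ)s = 0.81×0.8573 = 0.694.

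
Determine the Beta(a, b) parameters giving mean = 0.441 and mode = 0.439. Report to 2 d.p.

a = 26.90, b = 34.10

Let s = a+b. Mean gives a = μs = 0.441s; mode gives (a−1)/(s−2) = 0.439.
Substituting: 0.441s − 1 = 0.439(s−2) = 0.439s − 0.878, so 0.002s = 0.122 and s = 61.0000.
Then a = 0.441×61.0000 = 26.90 and b = s−a = 34.10.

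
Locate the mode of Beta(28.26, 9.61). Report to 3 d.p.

The density x^(α−1)(1−x)^(β−1) is maximised at (α−1)/(α+β−2) = 27.26/35.87 = 0.760.

0.760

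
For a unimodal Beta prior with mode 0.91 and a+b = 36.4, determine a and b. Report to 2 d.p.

For a,b>1 the mode is (a−1)/(a+b−2), so a = mode·(κ−2)+1 = 0.91×34.4+1 = 32.30.
And b = (1−mode)·(κ−2)+1 = 0.09×34.4+1 = 4.10.

a = 32.30, b = 4.10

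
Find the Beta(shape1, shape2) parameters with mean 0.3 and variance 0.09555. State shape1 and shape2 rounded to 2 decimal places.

shape1 = 0.36, shape2 = 0.84

By moment matching, shape1+shape2 = μ(1−μ)/σ² − 1 = (0.3·0.7)/0.09555 − 1 = 2.1978 − 1 = 1.1978.
Since shape1/(shape1+shape2) = μ, shape1 = 0.3·1.1978 = 0.36 and shape2 = 0.7·1.1978 = 0.84.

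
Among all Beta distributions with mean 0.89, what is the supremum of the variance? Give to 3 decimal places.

Var = μ(1−μ)/(α+β+1), which approaches μ(1−μ) as α+β → 0.
So the supremum is μ(1−μ) = 0.89×0.11 = 0.098.

0.098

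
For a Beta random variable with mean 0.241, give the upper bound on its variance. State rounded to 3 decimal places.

0.183

Var = μ(1−μ)/(α+β+1), which approaches μ(1−μ) as α+β → 0.
So the supremum is μ(1−μ) = 0.241×0.759 = 0.183.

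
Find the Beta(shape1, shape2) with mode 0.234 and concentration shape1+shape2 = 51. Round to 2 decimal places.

shape1 = 12.47, shape2 = 38.53

For shape1,shape2>1 the mode is (shape1−1)/(shape1+shape2−2), so shape1 = mode·(κ−2)+1 = 0.234×49+1 = 12.47.
And shape2 = (1−mode)·(κ−2)+1 = 0.766×49+1 = 38.53.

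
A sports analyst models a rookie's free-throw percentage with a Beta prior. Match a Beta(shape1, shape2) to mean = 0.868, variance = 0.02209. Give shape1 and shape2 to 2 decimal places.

Write ν = shape1+shape2; then shape1 = μν and Var = μ(1−μ)/(ν+1).
ν = μ(1−μ)/Var − 1 = 0.114576/0.02209 − 1 = 4.1868.
shape1 = 0.868·4.1868 = 3.63, shape2 = 0.132·4.1868 = 0.55.

shape1 = 3.63, shape2 = 0.55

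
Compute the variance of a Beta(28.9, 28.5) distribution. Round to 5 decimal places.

0.00428

Var = αβ/[(α+β)²(α+β+1)] = (28.9×28.5)/(57.4²×58.4) = 823.65/192413.984 = 0.00428.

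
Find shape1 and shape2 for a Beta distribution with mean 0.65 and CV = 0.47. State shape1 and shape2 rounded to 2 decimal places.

shape1 = 0.93, shape2 = 0.50

σ = CV·μ = 0.47×0.65 = 0.30550, so σ² = 0.093330.
s+1 = μ(1−μ)/σ² = 0.2275/0.093330 = 2.4376, so s = shape1+shape2 = 1.4376.
shape1 = μs = 0.93, shape2 = (1−μ)s = 0.50.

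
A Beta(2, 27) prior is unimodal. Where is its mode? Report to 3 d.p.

0.037

The density x^(α−1)(1−x)^(β−1) is maximised at (α−1)/(α+β−2) = 1/27 = 0.037.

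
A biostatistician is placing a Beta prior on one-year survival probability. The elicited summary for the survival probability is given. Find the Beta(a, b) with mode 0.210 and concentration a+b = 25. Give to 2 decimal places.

a = 5.83, b = 19.17

Since the density peak of Beta(a,b) is at (a−1)/(a+b−2),
a = 1 + 0.210(25−2) = 5.83 and b = 25 − 5.83 = 19.17.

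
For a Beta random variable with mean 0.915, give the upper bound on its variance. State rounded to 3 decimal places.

0.078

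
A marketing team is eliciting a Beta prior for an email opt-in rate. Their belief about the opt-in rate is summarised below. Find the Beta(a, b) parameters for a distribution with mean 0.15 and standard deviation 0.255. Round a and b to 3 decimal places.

First σ² = 0.065025. Setting a = μn, b = (1−μ)n with n = a+b,
μ(1−μ)/(n+1) = 0.065025 ⇒ n+1 = 0.1275/0.065025 = 1.9608 ⇒ n = 0.9608.
Hence a = 0.15×0.9608 = 0.144, b = 0.85×0.9608 = 0.817.

a = 0.144, b = 0.817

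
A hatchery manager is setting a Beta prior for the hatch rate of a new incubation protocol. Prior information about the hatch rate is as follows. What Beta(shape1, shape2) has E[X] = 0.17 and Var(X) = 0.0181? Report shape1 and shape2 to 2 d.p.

shape1 = 1.16, shape2 = 5.64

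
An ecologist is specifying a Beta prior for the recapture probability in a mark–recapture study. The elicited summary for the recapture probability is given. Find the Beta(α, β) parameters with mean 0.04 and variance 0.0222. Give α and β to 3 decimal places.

α = 0.029, β = 0.701

Write ν = α+β; then α = μν and Var = μ(1−μ)/(ν+1).
ν = μ(1−μ)/Var − 1 = 0.0384/0.0222 − 1 = 0.7297.
α = 0.04·0.7297 = 0.029, β = 0.96·0.7297 = 0.701.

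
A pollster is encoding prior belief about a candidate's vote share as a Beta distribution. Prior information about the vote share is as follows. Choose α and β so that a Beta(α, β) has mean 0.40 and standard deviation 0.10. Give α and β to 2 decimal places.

First σ² = 0.0100. Setting α = μn, β = (1−μ)n with n = α+β,
μ(1−μ)/(n+1) = 0.0100 ⇒ n+1 = 0.2400/0.0100 = 24.0000 ⇒ n = 23.0000.
Hence α = 0.40×23.0000 = 9.20, β = 0.60×23.0000 = 13.80.

α = 9.20, β = 13.80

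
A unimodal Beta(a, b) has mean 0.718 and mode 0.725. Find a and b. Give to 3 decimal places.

a = 46.157, b = 18.129

With s = a+b: μ = a/s and mode = (a−1)/(s−2). Eliminating a = μs,
μs − 1 = m(s−2) ⇒ s(μ−m) = 1−2m ⇒ s = -0.450/-0.007 = 64.2857.
So a = μs = 46.157, b = (1−μ)s = 18.129.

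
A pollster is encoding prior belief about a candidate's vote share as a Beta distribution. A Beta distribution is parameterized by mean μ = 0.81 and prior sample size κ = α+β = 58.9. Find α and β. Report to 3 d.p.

α = 47.709, β = 11.191

Split κ in proportion μ : (1−μ): α = 0.81·58.9 = 47.709, β = 58.9 − 47.709 = 11.191.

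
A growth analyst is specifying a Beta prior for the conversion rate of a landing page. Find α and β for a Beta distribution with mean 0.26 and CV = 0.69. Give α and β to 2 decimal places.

Var = (CV·μ)² = (0.69×0.26)² = 0.032184.
α+β = μ(1−μ)/Var − 1 = 0.1924/0.032184 − 1 = 4.9781.
Thus α = 0.26·4.9781 = 1.29 and β = 0.74·4.9781 = 3.68.

α = 1.29, β = 3.68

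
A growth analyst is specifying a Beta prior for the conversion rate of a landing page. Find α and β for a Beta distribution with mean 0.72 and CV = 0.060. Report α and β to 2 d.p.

α = 77.06, β = 29.97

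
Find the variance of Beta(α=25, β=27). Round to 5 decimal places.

α+β = 52 and αβ = 675, so Var = αβ/[(α+β)²(α+β+1)] = 675/143312 = 0.00471.

0.00471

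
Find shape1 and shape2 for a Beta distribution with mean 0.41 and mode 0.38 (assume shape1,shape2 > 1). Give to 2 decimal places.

shape1 = 3.28, shape2 = 4.72

Let s = shape1+shape2. Mean gives shape1 = μs = 0.41s; mode gives (shape1−1)/(s−2) = 0.38.
Substituting: 0.41s − 1 = 0.38(s−2) = 0.38s − 0.76, so 0.03s = 0.24 and s = 8.0000.
Then shape1 = 0.41×8.0000 = 3.28 and shape2 = s−shape1 = 4.72.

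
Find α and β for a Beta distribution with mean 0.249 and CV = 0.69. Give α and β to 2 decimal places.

α = 1.33, β = 4.01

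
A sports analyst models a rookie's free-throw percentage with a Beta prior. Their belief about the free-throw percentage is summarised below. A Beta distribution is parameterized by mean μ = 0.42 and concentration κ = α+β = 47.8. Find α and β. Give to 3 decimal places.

Split κ in proportion μ : (1−μ): α = 0.42·47.8 = 20.076, β = 47.8 − 20.076 = 27.724.

α = 20.076, β = 27.724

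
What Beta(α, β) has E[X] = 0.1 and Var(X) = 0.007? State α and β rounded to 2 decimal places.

α = 1.19, β = 10.67

By moment matching, α+β = μ(1−μ)/σ² − 1 = (0.1·0.9)/0.007 − 1 = 12.8571 − 1 = 11.8571.
Since α/(α+β) = μ, α = 0.1·11.8571 = 1.19 and β = 0.9·11.8571 = 10.67.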